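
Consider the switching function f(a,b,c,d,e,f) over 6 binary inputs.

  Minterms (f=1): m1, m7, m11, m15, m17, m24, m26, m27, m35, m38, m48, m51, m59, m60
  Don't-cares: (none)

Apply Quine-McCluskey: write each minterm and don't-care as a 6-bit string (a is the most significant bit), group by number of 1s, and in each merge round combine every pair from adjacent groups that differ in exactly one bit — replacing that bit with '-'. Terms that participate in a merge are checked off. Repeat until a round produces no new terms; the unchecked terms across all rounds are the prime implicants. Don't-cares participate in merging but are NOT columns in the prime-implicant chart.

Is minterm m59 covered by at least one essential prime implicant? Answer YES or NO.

[col 0] 000001*, 000111*, 001011*, 001111*, 010001*, 011000*, 011010*, 011011*, 100011*, 100110, 110000, 110011*, 111011*, 111100
[col 1] -11011, 0-0001, 0-1011, 00-111, 001-11, 0110-0, 01101-, 1-0011, 11-011
Prime implicants: -11011, 0-0001, 0-1011, 00-111, 001-11, 0110-0, 01101-, 1-0011, 100110, 11-011, 110000, 111100
PI chart (minterm → PIs covering it):
  1 | 0-0001  (sole → essential)
  7 | 00-111  (sole → essential)
  11 | 0-1011,001-11
  15 | 00-111,001-11
  17 | 0-0001  (sole → essential)
  24 | 0110-0  (sole → essential)
  26 | 0110-0,01101-
  27 | -11011,0-1011,01101-
  35 | 1-0011  (sole → essential)
  38 | 100110  (sole → essential)
  48 | 110000  (sole → essential)
  51 | 1-0011,11-011
  59 | -11011,11-011
  60 | 111100  (sole → essential)
Essential prime implicants: 0-0001, 00-111, 0110-0, 1-0011, 100110, 110000, 111100

NO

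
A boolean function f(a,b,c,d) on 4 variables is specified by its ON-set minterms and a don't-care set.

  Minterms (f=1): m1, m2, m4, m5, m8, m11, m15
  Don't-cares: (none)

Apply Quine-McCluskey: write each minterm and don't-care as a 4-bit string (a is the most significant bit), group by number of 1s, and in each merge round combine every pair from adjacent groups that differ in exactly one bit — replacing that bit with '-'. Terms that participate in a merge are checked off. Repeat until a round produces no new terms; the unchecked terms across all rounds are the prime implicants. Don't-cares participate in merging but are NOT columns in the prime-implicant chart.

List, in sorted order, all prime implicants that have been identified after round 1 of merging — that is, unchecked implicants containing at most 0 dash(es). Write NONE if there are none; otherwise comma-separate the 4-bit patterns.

[col 0] 0001*, 0010, 0100*, 0101*, 1000, 1011*, 1111*
[col 1] 0-01, 010-, 1-11
Prime implicants: 0-01, 0010, 010-, 1-11, 1000

0010, 1000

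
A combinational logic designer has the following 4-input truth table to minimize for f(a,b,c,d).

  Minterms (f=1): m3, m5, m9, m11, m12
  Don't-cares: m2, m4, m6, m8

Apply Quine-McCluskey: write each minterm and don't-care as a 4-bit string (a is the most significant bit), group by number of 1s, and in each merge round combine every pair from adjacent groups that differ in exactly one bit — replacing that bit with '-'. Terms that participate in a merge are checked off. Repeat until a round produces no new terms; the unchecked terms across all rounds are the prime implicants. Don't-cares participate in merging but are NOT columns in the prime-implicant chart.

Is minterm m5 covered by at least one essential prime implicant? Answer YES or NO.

[col 0] 0010*, 0011*, 0100*, 0101*, 0110*, 1000*, 1001*, 1011*, 1100*
[col 1] -011, -100, 0-10, 001-, 01-0, 010-, 1-00, 10-1, 100-
Prime implicants: -011, -100, 0-10, 001-, 01-0, 010-, 1-00, 10-1, 100-
PI chart (minterm → PIs covering it):
  3 | -011,001-
  5 | 010-  (sole → essential)
  9 | 10-1,100-
  11 | -011,10-1
  12 | -100,1-00
Essential prime implicants: 010-

YES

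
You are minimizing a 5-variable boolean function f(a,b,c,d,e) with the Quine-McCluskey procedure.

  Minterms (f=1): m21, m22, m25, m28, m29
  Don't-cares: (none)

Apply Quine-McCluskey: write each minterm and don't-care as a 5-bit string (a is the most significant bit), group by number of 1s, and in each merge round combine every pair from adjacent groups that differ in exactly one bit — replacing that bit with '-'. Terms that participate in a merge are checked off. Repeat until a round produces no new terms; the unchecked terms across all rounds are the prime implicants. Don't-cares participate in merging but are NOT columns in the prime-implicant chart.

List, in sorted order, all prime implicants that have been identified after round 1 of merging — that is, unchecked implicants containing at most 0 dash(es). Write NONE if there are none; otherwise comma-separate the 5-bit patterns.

Round 0: 10101✓ 10110 11001✓ 11100✓ 11101✓
Round 1: 1-101 11-01 1110-
PIs = {1-101, 10110, 11-01, 1110-}

10110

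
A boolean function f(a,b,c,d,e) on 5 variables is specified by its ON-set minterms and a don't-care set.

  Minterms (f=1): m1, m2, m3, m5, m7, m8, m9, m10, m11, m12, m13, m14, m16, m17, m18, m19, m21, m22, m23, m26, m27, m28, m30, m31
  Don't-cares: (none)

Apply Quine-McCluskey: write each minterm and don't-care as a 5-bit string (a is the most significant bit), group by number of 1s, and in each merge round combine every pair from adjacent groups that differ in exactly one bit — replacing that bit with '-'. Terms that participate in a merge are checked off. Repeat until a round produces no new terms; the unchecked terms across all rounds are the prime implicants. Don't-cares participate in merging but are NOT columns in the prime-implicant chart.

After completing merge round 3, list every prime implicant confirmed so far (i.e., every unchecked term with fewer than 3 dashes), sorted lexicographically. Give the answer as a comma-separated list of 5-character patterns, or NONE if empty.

size-2^0 implicants → 00001(✓)  00010(✓)  00011(✓)  00101(✓)  00111(✓)  01000(✓)  01001(✓)  01010(✓)  01011(✓)  01100(✓)  01101(✓)  01110(✓)  10000(✓)  10001(✓)  10010(✓)  10011(✓)  10101(✓)  10110(✓)  10111(✓)  11010(✓)  11011(✓)  11100(✓)  11110(✓)  11111(✓)
size-2^1 implicants → -0001(✓)  -0010(✓)  -0011(✓)  -0101(✓)  -0111(✓)  -1010(✓)  -1011(✓)  -1100(✓)  -1110(✓)  0-001(✓)  0-010(✓)  0-011(✓)  0-101(✓)  00-01(✓)  00-11(✓)  000-1(✓)  0001-(✓)  001-1(✓)  01-00(✓)  01-01(✓)  01-10(✓)  010-0(✓)  010-1(✓)  0100-(✓)  0101-(✓)  011-0(✓)  0110-(✓)  1-010(✓)  1-011(✓)  1-110(✓)  1-111(✓)  10-01(✓)  10-10(✓)  10-11(✓)  100-0(✓)  100-1(✓)  1000-(✓)  1001-(✓)  101-1(✓)  1011-(✓)  11-10(✓)  11-11(✓)  1101-(✓)  111-0(✓)  1111-(✓)
size-2^2 implicants → --010(✓)  --011(✓)  -0-01(✓)  -0-11(✓)  -00-1(✓)  -001-(✓)  -01-1(✓)  -1-10  -101-(✓)  -11-0  0--01  0-0-1  0-01-(✓)  00--1(✓)  01--0  01-0-  010--  1--10(✓)  1--11(✓)  1-01-(✓)  1-11-(✓)  10--1(✓)  10-1-(✓)  100--  11-1-(✓)
size-2^3 implicants → --01-  -0--1  1--1-
Unchecked terms (primes): --01-, -0--1, -1-10, -11-0, 0--01, 0-0-1, 01--0, 01-0-, 010--, 1--1-, 100--

-1-10, -11-0, 0--01, 0-0-1, 01--0, 01-0-, 010--, 100--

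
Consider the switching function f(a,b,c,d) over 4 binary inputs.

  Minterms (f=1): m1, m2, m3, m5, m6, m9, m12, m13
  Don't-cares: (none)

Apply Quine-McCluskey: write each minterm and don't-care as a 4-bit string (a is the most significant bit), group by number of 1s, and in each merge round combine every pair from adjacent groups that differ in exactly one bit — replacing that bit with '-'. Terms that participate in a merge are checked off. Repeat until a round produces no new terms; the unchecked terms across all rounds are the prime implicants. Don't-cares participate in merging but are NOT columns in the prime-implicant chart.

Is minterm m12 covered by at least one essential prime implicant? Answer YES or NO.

YES

Round 0: 0001✓ 0010✓ 0011✓ 0101✓ 0110✓ 1001✓ 1100✓ 1101✓
Round 1: -001✓ -101✓ 0-01✓ 0-10 00-1 001- 1-01✓ 110-
Round 2: --01
PIs = {--01, 0-10, 00-1, 001-, 110-}
Coverage chart:
  m1: --01,00-1
  m2: 0-10,001-
  m3: 00-1,001-
  m5: --01 ←essential
  m6: 0-10 ←essential
  m9: --01 ←essential
  m12: 110- ←essential
  m13: --01,110-
Essential: --01, 0-10, 110-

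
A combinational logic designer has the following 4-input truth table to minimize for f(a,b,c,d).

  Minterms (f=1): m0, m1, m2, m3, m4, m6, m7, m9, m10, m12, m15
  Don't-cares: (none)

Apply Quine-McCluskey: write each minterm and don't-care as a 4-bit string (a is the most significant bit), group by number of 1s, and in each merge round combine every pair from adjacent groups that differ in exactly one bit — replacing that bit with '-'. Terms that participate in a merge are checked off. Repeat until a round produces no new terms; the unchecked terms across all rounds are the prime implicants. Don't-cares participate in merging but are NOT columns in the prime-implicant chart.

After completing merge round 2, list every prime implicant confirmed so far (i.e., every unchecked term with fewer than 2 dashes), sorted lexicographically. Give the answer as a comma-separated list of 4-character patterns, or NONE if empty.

-001, -010, -100, -111

size-2^0 implicants → 0000(✓)  0001(✓)  0010(✓)  0011(✓)  0100(✓)  0110(✓)  0111(✓)  1001(✓)  1010(✓)  1100(✓)  1111(✓)
size-2^1 implicants → -001  -010  -100  -111  0-00(✓)  0-10(✓)  0-11(✓)  00-0(✓)  00-1(✓)  000-(✓)  001-(✓)  01-0(✓)  011-(✓)
size-2^2 implicants → 0--0  0-1-  00--
Unchecked terms (primes): -001, -010, -100, -111, 0--0, 0-1-, 00--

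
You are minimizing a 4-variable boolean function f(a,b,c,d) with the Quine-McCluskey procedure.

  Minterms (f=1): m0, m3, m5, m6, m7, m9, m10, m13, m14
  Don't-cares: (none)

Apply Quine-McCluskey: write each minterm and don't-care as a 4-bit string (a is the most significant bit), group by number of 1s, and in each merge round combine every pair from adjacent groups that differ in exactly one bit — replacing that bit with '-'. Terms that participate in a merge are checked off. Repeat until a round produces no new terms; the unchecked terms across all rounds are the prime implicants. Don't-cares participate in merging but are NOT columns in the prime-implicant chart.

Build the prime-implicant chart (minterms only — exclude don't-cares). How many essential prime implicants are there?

[col 0] 0000, 0011*, 0101*, 0110*, 0111*, 1001*, 1010*, 1101*, 1110*
[col 1] -101, -110, 0-11, 01-1, 011-, 1-01, 1-10
Prime implicants: -101, -110, 0-11, 0000, 01-1, 011-, 1-01, 1-10
PI chart (minterm → PIs covering it):
  0 | 0000  (sole → essential)
  3 | 0-11  (sole → essential)
  5 | -101,01-1
  6 | -110,011-
  7 | 0-11,01-1,011-
  9 | 1-01  (sole → essential)
  10 | 1-10  (sole → essential)
  13 | -101,1-01
  14 | -110,1-10
Essential prime implicants: 0-11, 0000, 1-01, 1-10

4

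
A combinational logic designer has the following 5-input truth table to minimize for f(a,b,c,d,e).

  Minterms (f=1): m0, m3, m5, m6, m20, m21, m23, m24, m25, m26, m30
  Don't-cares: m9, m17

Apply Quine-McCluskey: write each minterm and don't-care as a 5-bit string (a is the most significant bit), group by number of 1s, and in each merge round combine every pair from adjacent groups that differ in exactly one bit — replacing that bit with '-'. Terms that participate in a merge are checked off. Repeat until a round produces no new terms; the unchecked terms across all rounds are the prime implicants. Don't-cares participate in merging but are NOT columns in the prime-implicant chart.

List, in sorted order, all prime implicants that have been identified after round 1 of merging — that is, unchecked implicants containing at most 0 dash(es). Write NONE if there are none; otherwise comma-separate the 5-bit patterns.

00000, 00011, 00110

Round 0: 00000 00011 00101✓ 00110 01001✓ 10001✓ 10100✓ 10101✓ 10111✓ 11000✓ 11001✓ 11010✓ 11110✓
Round 1: -0101 -1001 1-001 10-01 101-1 1010- 11-10 110-0 1100-
PIs = {-0101, -1001, 00000, 00011, 00110, 1-001, 10-01, 101-1, 1010-, 11-10, 110-0, 1100-}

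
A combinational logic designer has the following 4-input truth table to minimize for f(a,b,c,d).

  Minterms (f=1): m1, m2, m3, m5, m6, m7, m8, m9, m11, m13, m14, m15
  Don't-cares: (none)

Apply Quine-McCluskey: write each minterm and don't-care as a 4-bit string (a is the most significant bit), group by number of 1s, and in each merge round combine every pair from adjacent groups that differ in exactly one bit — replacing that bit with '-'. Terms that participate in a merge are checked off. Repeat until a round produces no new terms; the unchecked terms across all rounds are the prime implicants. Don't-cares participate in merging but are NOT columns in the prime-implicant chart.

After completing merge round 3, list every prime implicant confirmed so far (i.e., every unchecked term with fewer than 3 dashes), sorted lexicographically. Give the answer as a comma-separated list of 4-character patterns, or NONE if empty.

-11-, 0-1-, 100-

[col 0] 0001*, 0010*, 0011*, 0101*, 0110*, 0111*, 1000*, 1001*, 1011*, 1101*, 1110*, 1111*
[col 1] -001*, -011*, -101*, -110*, -111*, 0-01*, 0-10*, 0-11*, 00-1*, 001-*, 01-1*, 011-*, 1-01*, 1-11*, 10-1*, 100-, 11-1*, 111-*
[col 2] --01*, --11*, -0-1*, -1-1*, -11-, 0--1*, 0-1-, 1--1*
[col 3] ---1
Prime implicants: ---1, -11-, 0-1-, 100-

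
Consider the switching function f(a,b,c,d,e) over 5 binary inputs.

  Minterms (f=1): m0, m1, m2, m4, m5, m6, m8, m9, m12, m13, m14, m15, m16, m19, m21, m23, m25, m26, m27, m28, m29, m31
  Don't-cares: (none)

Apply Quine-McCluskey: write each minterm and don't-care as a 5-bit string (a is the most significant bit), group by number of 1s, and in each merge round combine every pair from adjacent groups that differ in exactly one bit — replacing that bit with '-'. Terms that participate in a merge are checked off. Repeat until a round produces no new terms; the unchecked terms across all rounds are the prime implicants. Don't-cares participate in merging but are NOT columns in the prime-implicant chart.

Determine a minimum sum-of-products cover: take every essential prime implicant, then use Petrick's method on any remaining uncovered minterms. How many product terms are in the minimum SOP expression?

size-2^0 implicants → 00000(✓)  00001(✓)  00010(✓)  00100(✓)  00101(✓)  00110(✓)  01000(✓)  01001(✓)  01100(✓)  01101(✓)  01110(✓)  01111(✓)  10000(✓)  10011(✓)  10101(✓)  10111(✓)  11001(✓)  11010(✓)  11011(✓)  11100(✓)  11101(✓)  11111(✓)
size-2^1 implicants → -0000  -0101(✓)  -1001(✓)  -1100(✓)  -1101(✓)  -1111(✓)  0-000(✓)  0-001(✓)  0-100(✓)  0-101(✓)  0-110(✓)  00-00(✓)  00-01(✓)  00-10(✓)  000-0(✓)  0000-(✓)  001-0(✓)  0010-(✓)  01-00(✓)  01-01(✓)  0100-(✓)  011-0(✓)  011-1(✓)  0110-(✓)  0111-(✓)  1-011(✓)  1-101(✓)  1-111(✓)  10-11(✓)  101-1(✓)  11-01(✓)  11-11(✓)  110-1(✓)  1101-  111-1(✓)  1110-(✓)
size-2^2 implicants → --101  -1-01  -11-1  -110-  0--00(✓)  0--01(✓)  0-00-(✓)  0-1-0  0-10-(✓)  00--0  00-0-(✓)  01-0-(✓)  011--  1--11  1-1-1  11--1
size-2^3 implicants → 0--0-
Unchecked terms (primes): --101, -0000, -1-01, -11-1, -110-, 0--0-, 0-1-0, 00--0, 011--, 1--11, 1-1-1, 11--1, 1101-
Minterm coverage:
  m0 ⊆ -0000,0--0-,00--0
  m1 ⊆ 0--0- [E]
  m2 ⊆ 00--0 [E]
  m4 ⊆ 0--0-,0-1-0,00--0
  m5 ⊆ --101,0--0-
  m6 ⊆ 0-1-0,00--0
  m8 ⊆ 0--0- [E]
  m9 ⊆ -1-01,0--0-
  m12 ⊆ -110-,0--0-,0-1-0,011--
  m13 ⊆ --101,-1-01,-11-1,-110-,0--0-,011--
  m14 ⊆ 0-1-0,011--
  m15 ⊆ -11-1,011--
  m16 ⊆ -0000 [E]
  m19 ⊆ 1--11 [E]
  m21 ⊆ --101,1-1-1
  m23 ⊆ 1--11,1-1-1
  m25 ⊆ -1-01,11--1
  m26 ⊆ 1101- [E]
  m27 ⊆ 1--11,11--1,1101-
  m28 ⊆ -110- [E]
  m29 ⊆ --101,-1-01,-11-1,-110-,1-1-1,11--1
  m31 ⊆ -11-1,1--11,1-1-1,11--1
E = {-0000, -110-, 0--0-, 00--0, 1--11, 1101-}
Petrick residual → --101, -1-01, 011--
Cover = cd'e + b'c'd'e' + bd'e + bcd' + a'd' + a'b'e' + a'bc + ade + abc'd  |cover|=9

9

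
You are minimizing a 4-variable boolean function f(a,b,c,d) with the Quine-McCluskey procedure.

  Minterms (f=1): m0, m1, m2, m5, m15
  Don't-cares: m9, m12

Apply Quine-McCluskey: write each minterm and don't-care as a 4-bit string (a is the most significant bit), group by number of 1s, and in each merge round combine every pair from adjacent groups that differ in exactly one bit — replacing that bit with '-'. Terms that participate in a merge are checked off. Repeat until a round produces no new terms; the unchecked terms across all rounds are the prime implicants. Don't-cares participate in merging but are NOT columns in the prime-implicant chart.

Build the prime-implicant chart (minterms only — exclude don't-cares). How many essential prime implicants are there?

[col 0] 0000*, 0001*, 0010*, 0101*, 1001*, 1100, 1111
[col 1] -001, 0-01, 00-0, 000-
Prime implicants: -001, 0-01, 00-0, 000-, 1100, 1111
PI chart (minterm → PIs covering it):
  0 | 00-0,000-
  1 | -001,0-01,000-
  2 | 00-0  (sole → essential)
  5 | 0-01  (sole → essential)
  15 | 1111  (sole → essential)
Essential prime implicants: 0-01, 00-0, 1111

3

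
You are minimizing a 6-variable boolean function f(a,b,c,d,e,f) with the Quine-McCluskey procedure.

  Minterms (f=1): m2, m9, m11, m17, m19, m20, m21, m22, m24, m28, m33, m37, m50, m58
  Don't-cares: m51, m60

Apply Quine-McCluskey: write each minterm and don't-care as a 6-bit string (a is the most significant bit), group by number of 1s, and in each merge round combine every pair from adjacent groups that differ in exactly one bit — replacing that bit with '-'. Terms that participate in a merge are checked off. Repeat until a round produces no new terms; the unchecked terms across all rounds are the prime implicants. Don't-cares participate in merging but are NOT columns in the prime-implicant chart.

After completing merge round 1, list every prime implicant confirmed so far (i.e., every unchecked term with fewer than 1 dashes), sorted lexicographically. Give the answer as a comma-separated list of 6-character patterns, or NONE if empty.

size-2^0 implicants → 000010  001001(✓)  001011(✓)  010001(✓)  010011(✓)  010100(✓)  010101(✓)  010110(✓)  011000(✓)  011100(✓)  100001(✓)  100101(✓)  110010(✓)  110011(✓)  111010(✓)  111100(✓)
size-2^1 implicants → -10011  -11100  0010-1  01-100  010-01  0100-1  0101-0  01010-  011-00  100-01  11-010  11001-
Unchecked terms (primes): -10011, -11100, 000010, 0010-1, 01-100, 010-01, 0100-1, 0101-0, 01010-, 011-00, 100-01, 11-010, 11001-

000010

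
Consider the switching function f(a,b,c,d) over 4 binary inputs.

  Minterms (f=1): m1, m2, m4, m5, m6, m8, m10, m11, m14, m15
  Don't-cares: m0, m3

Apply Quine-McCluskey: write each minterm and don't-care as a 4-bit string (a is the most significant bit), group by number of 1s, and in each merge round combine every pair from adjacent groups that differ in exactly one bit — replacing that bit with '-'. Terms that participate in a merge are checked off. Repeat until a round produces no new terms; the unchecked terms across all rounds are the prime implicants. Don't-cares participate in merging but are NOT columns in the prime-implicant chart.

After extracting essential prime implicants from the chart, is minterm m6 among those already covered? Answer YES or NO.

size-2^0 implicants → 0000(✓)  0001(✓)  0010(✓)  0011(✓)  0100(✓)  0101(✓)  0110(✓)  1000(✓)  1010(✓)  1011(✓)  1110(✓)  1111(✓)
size-2^1 implicants → -000(✓)  -010(✓)  -011(✓)  -110(✓)  0-00(✓)  0-01(✓)  0-10(✓)  00-0(✓)  00-1(✓)  000-(✓)  001-(✓)  01-0(✓)  010-(✓)  1-10(✓)  1-11(✓)  10-0(✓)  101-(✓)  111-(✓)
size-2^2 implicants → --10  -0-0  -01-  0--0  0-0-  00--  1-1-
Unchecked terms (primes): --10, -0-0, -01-, 0--0, 0-0-, 00--, 1-1-
Minterm coverage:
  m1 ⊆ 0-0-,00--
  m2 ⊆ --10,-0-0,-01-,0--0,00--
  m4 ⊆ 0--0,0-0-
  m5 ⊆ 0-0- [E]
  m6 ⊆ --10,0--0
  m8 ⊆ -0-0 [E]
  m10 ⊆ --10,-0-0,-01-,1-1-
  m11 ⊆ -01-,1-1-
  m14 ⊆ --10,1-1-
  m15 ⊆ 1-1- [E]
E = {-0-0, 0-0-, 1-1-}

NO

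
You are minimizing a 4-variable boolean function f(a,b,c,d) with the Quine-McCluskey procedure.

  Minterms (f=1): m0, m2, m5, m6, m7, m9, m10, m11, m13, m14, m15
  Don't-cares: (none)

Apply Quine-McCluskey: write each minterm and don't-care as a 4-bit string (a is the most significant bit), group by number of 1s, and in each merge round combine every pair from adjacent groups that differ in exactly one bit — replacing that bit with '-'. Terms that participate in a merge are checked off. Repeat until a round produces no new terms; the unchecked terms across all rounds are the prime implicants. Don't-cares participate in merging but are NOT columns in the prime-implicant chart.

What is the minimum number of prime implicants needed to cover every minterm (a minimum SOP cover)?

4

[col 0] 0000*, 0010*, 0101*, 0110*, 0111*, 1001*, 1010*, 1011*, 1101*, 1110*, 1111*
[col 1] -010*, -101*, -110*, -111*, 0-10*, 00-0, 01-1*, 011-*, 1-01*, 1-10*, 1-11*, 10-1*, 101-*, 11-1*, 111-*
[col 2] --10, -1-1, -11-, 1--1, 1-1-
Prime implicants: --10, -1-1, -11-, 00-0, 1--1, 1-1-
PI chart (minterm → PIs covering it):
  0 | 00-0  (sole → essential)
  2 | --10,00-0
  5 | -1-1  (sole → essential)
  6 | --10,-11-
  7 | -1-1,-11-
  9 | 1--1  (sole → essential)
  10 | --10,1-1-
  11 | 1--1,1-1-
  13 | -1-1,1--1
  14 | --10,-11-,1-1-
  15 | -1-1,-11-,1--1,1-1-
Essential prime implicants: -1-1, 00-0, 1--1
Petrick residual → --10
Minimum SOP uses 4 PIs: cd' + bd + a'b'd' + ad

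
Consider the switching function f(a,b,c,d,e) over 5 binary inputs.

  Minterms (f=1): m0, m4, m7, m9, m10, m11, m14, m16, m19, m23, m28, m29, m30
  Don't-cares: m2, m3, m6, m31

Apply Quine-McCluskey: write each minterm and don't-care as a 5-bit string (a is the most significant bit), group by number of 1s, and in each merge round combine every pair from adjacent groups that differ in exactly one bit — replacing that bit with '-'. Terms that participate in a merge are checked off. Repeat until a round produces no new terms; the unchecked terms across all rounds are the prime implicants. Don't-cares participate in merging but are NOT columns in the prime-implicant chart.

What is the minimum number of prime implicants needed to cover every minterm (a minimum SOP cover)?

[col 0] 00000*, 00010*, 00011*, 00100*, 00110*, 00111*, 01001*, 01010*, 01011*, 01110*, 10000*, 10011*, 10111*, 11100*, 11101*, 11110*, 11111*
[col 1] -0000, -0011*, -0111*, -1110, 0-010*, 0-011*, 0-110*, 00-00*, 00-10*, 00-11*, 000-0*, 0001-*, 001-0*, 0011-*, 01-10*, 010-1, 0101-*, 1-111, 10-11*, 111-0*, 111-1*, 1110-*, 1111-*
[col 2] -0-11, 0--10, 0-01-, 00--0, 00-1-, 111--
Prime implicants: -0-11, -0000, -1110, 0--10, 0-01-, 00--0, 00-1-, 010-1, 1-111, 111--
PI chart (minterm → PIs covering it):
  0 | -0000,00--0
  4 | 00--0  (sole → essential)
  7 | -0-11,00-1-
  9 | 010-1  (sole → essential)
  10 | 0--10,0-01-
  11 | 0-01-,010-1
  14 | -1110,0--10
  16 | -0000  (sole → essential)
  19 | -0-11  (sole → essential)
  23 | -0-11,1-111
  28 | 111--  (sole → essential)
  29 | 111--  (sole → essential)
  30 | -1110,111--
Essential prime implicants: -0-11, -0000, 00--0, 010-1, 111--
Petrick residual → 0--10
Minimum SOP uses 6 PIs: b'de + b'c'd'e' + a'de' + a'b'e' + a'bc'e + abc

6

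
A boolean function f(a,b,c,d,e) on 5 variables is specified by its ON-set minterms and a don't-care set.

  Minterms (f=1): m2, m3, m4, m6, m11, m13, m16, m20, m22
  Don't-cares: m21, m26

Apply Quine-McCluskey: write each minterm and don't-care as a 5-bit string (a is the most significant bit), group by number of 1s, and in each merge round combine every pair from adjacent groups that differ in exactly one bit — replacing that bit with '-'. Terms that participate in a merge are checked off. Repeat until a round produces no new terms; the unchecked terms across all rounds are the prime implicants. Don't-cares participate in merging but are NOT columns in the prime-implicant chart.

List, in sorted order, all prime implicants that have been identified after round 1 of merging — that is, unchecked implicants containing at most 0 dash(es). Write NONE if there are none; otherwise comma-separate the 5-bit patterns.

01101, 11010

[col 0] 00010*, 00011*, 00100*, 00110*, 01011*, 01101, 10000*, 10100*, 10101*, 10110*, 11010
[col 1] -0100*, -0110*, 0-011, 00-10, 0001-, 001-0*, 10-00, 101-0*, 1010-
[col 2] -01-0
Prime implicants: -01-0, 0-011, 00-10, 0001-, 01101, 10-00, 1010-, 11010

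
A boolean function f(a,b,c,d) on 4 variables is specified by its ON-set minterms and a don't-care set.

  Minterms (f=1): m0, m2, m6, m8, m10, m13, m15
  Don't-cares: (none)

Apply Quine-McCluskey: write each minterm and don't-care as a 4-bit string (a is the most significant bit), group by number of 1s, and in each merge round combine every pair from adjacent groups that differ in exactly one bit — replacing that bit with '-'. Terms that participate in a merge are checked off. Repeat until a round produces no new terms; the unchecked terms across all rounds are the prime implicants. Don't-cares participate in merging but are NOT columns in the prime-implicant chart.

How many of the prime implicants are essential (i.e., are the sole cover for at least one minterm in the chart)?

3

[col 0] 0000*, 0010*, 0110*, 1000*, 1010*, 1101*, 1111*
[col 1] -000*, -010*, 0-10, 00-0*, 10-0*, 11-1
[col 2] -0-0
Prime implicants: -0-0, 0-10, 11-1
PI chart (minterm → PIs covering it):
  0 | -0-0  (sole → essential)
  2 | -0-0,0-10
  6 | 0-10  (sole → essential)
  8 | -0-0  (sole → essential)
  10 | -0-0  (sole → essential)
  13 | 11-1  (sole → essential)
  15 | 11-1  (sole → essential)
Essential prime implicants: -0-0, 0-10, 11-1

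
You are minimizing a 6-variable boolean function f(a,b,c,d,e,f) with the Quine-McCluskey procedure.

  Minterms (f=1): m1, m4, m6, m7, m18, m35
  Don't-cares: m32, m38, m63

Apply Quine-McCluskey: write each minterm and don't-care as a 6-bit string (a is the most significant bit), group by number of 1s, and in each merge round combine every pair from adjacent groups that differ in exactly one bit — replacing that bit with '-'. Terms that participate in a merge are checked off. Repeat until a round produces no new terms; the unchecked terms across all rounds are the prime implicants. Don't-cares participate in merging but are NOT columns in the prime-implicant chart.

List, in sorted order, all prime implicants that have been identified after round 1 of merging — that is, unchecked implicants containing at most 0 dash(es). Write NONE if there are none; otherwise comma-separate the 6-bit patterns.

[col 0] 000001, 000100*, 000110*, 000111*, 010010, 100000, 100011, 100110*, 111111
[col 1] -00110, 0001-0, 00011-
Prime implicants: -00110, 000001, 0001-0, 00011-, 010010, 100000, 100011, 111111

000001, 010010, 100000, 100011, 111111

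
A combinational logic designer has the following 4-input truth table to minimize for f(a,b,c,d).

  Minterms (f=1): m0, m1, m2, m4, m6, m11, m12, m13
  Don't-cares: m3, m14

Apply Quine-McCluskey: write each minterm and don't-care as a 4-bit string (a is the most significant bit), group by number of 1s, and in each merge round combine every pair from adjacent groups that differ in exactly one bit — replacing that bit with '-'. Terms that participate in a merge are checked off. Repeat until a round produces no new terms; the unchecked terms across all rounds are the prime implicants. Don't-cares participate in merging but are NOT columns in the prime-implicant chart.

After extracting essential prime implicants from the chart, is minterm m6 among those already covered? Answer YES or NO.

NO

Round 0: 0000✓ 0001✓ 0010✓ 0011✓ 0100✓ 0110✓ 1011✓ 1100✓ 1101✓ 1110✓
Round 1: -011 -100✓ -110✓ 0-00✓ 0-10✓ 00-0✓ 00-1✓ 000-✓ 001-✓ 01-0✓ 11-0✓ 110-
Round 2: -1-0 0--0 00--
PIs = {-011, -1-0, 0--0, 00--, 110-}
Coverage chart:
  m0: 0--0,00--
  m1: 00-- ←essential
  m2: 0--0,00--
  m4: -1-0,0--0
  m6: -1-0,0--0
  m11: -011 ←essential
  m12: -1-0,110-
  m13: 110- ←essential
Essential: -011, 00--, 110-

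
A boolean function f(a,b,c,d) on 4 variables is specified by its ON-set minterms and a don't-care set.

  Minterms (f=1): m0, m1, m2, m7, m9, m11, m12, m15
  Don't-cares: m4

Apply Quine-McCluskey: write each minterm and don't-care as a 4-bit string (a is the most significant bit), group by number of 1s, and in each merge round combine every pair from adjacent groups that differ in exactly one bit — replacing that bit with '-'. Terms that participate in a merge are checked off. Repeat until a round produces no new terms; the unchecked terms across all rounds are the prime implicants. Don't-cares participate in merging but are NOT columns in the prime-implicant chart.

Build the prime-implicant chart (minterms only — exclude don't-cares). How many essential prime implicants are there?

3

size-2^0 implicants → 0000(✓)  0001(✓)  0010(✓)  0100(✓)  0111(✓)  1001(✓)  1011(✓)  1100(✓)  1111(✓)
size-2^1 implicants → -001  -100  -111  0-00  00-0  000-  1-11  10-1
Unchecked terms (primes): -001, -100, -111, 0-00, 00-0, 000-, 1-11, 10-1
Minterm coverage:
  m0 ⊆ 0-00,00-0,000-
  m1 ⊆ -001,000-
  m2 ⊆ 00-0 [E]
  m7 ⊆ -111 [E]
  m9 ⊆ -001,10-1
  m11 ⊆ 1-11,10-1
  m12 ⊆ -100 [E]
  m15 ⊆ -111,1-11
E = {-100, -111, 00-0}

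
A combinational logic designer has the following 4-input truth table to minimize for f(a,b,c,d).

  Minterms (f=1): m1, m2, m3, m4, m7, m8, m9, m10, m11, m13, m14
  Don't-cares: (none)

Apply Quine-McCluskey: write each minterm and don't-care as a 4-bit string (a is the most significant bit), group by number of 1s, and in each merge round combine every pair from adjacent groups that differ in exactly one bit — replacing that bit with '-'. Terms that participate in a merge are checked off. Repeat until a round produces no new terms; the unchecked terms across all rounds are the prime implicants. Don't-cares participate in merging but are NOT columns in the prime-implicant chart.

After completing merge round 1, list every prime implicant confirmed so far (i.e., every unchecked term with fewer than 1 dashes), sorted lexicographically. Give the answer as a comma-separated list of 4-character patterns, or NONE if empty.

Round 0: 0001✓ 0010✓ 0011✓ 0100 0111✓ 1000✓ 1001✓ 1010✓ 1011✓ 1101✓ 1110✓
Round 1: -001✓ -010✓ -011✓ 0-11 00-1✓ 001-✓ 1-01 1-10 10-0✓ 10-1✓ 100-✓ 101-✓
Round 2: -0-1 -01- 10--
PIs = {-0-1, -01-, 0-11, 0100, 1-01, 1-10, 10--}

0100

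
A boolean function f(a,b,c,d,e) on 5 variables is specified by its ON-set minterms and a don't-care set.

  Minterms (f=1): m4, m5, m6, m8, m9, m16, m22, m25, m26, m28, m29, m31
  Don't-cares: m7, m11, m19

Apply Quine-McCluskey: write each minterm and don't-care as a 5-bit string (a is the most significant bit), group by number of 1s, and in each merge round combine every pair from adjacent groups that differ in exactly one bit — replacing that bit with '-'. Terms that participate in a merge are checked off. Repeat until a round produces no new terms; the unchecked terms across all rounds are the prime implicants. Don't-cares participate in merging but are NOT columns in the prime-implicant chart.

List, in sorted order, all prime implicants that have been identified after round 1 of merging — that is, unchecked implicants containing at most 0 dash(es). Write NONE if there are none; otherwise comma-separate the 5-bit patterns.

10000, 10011, 11010

[col 0] 00100*, 00101*, 00110*, 00111*, 01000*, 01001*, 01011*, 10000, 10011, 10110*, 11001*, 11010, 11100*, 11101*, 11111*
[col 1] -0110, -1001, 001-0*, 001-1*, 0010-*, 0011-*, 010-1, 0100-, 11-01, 111-1, 1110-
[col 2] 001--
Prime implicants: -0110, -1001, 001--, 010-1, 0100-, 10000, 10011, 11-01, 11010, 111-1, 1110-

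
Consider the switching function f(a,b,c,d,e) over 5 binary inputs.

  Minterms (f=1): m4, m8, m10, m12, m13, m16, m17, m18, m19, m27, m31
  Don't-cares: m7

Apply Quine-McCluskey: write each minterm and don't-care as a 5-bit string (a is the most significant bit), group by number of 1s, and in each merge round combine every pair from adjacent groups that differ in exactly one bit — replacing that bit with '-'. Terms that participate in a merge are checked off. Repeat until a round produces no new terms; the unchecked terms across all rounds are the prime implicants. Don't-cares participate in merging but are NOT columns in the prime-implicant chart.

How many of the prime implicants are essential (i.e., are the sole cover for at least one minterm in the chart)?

Round 0: 00100✓ 00111 01000✓ 01010✓ 01100✓ 01101✓ 10000✓ 10001✓ 10010✓ 10011✓ 11011✓ 11111✓
Round 1: 0-100 01-00 010-0 0110- 1-011 100-0✓ 100-1✓ 1000-✓ 1001-✓ 11-11
Round 2: 100--
PIs = {0-100, 00111, 01-00, 010-0, 0110-, 1-011, 100--, 11-11}
Coverage chart:
  m4: 0-100 ←essential
  m8: 01-00,010-0
  m10: 010-0 ←essential
  m12: 0-100,01-00,0110-
  m13: 0110- ←essential
  m16: 100-- ←essential
  m17: 100-- ←essential
  m18: 100-- ←essential
  m19: 1-011,100--
  m27: 1-011,11-11
  m31: 11-11 ←essential
Essential: 0-100, 010-0, 0110-, 100--, 11-11

5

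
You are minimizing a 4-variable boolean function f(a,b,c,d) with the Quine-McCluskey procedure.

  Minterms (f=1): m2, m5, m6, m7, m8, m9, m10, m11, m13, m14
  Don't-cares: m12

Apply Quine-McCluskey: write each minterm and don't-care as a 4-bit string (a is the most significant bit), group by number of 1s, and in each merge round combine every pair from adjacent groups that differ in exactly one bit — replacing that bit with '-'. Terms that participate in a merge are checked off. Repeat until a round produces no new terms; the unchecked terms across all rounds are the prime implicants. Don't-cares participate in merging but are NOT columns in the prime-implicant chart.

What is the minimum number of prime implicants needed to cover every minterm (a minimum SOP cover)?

size-2^0 implicants → 0010(✓)  0101(✓)  0110(✓)  0111(✓)  1000(✓)  1001(✓)  1010(✓)  1011(✓)  1100(✓)  1101(✓)  1110(✓)
size-2^1 implicants → -010(✓)  -101  -110(✓)  0-10(✓)  01-1  011-  1-00(✓)  1-01(✓)  1-10(✓)  10-0(✓)  10-1(✓)  100-(✓)  101-(✓)  11-0(✓)  110-(✓)
size-2^2 implicants → --10  1--0  1-0-  10--
Unchecked terms (primes): --10, -101, 01-1, 011-, 1--0, 1-0-, 10--
Minterm coverage:
  m2 ⊆ --10 [E]
  m5 ⊆ -101,01-1
  m6 ⊆ --10,011-
  m7 ⊆ 01-1,011-
  m8 ⊆ 1--0,1-0-,10--
  m9 ⊆ 1-0-,10--
  m10 ⊆ --10,1--0,10--
  m11 ⊆ 10-- [E]
  m13 ⊆ -101,1-0-
  m14 ⊆ --10,1--0
E = {--10, 10--}
Petrick residual → -101, 01-1
Cover = cd' + bc'd + a'bd + ab'  |cover|=4

4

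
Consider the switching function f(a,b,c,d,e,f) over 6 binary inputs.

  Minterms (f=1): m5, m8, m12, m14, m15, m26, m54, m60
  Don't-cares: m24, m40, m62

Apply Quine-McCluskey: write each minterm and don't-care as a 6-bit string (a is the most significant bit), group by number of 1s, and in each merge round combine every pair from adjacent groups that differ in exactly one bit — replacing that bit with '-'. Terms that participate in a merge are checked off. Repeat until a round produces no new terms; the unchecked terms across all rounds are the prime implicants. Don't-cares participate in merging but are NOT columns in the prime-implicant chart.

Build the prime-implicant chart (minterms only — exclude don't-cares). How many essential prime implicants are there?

Round 0: 000101 001000✓ 001100✓ 001110✓ 001111✓ 011000✓ 011010✓ 101000✓ 110110✓ 111100✓ 111110✓
Round 1: -01000 0-1000 001-00 0011-0 00111- 0110-0 11-110 1111-0
PIs = {-01000, 0-1000, 000101, 001-00, 0011-0, 00111-, 0110-0, 11-110, 1111-0}
Coverage chart:
  m5: 000101 ←essential
  m8: -01000,0-1000,001-00
  m12: 001-00,0011-0
  m14: 0011-0,00111-
  m15: 00111- ←essential
  m26: 0110-0 ←essential
  m54: 11-110 ←essential
  m60: 1111-0 ←essential
Essential: 000101, 00111-, 0110-0, 11-110, 1111-0

5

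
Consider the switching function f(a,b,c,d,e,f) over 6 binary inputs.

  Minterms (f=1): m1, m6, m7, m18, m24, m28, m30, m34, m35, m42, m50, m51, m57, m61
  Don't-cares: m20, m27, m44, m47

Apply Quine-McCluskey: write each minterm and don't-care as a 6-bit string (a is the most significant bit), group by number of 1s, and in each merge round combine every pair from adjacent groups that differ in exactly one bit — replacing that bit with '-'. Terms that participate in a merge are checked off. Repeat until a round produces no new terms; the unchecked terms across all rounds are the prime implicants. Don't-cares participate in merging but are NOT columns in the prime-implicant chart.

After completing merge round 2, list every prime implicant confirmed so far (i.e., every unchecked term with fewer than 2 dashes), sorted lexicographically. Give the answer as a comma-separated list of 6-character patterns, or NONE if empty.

Round 0: 000001 000110✓ 000111✓ 010010✓ 010100✓ 011000✓ 011011 011100✓ 011110✓ 100010✓ 100011✓ 101010✓ 101100 101111 110010✓ 110011✓ 111001✓ 111101✓
Round 1: -10010 00011- 01-100 011-00 0111-0 1-0010✓ 1-0011✓ 10-010 10001-✓ 11001-✓ 111-01
Round 2: 1-001-
PIs = {-10010, 000001, 00011-, 01-100, 011-00, 011011, 0111-0, 1-001-, 10-010, 101100, 101111, 111-01}

-10010, 000001, 00011-, 01-100, 011-00, 011011, 0111-0, 10-010, 101100, 101111, 111-01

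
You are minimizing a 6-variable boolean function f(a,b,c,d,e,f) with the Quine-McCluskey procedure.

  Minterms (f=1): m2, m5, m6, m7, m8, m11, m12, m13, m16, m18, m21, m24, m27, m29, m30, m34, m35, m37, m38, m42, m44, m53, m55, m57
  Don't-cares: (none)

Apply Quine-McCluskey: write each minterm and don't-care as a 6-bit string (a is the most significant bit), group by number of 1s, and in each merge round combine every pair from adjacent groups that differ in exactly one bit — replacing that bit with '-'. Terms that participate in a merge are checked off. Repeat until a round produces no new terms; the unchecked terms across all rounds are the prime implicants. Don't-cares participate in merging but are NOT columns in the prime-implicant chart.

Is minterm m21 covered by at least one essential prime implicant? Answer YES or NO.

YES

[col 0] 000010*, 000101*, 000110*, 000111*, 001000*, 001011*, 001100*, 001101*, 010000*, 010010*, 010101*, 011000*, 011011*, 011101*, 011110, 100010*, 100011*, 100101*, 100110*, 101010*, 101100*, 110101*, 110111*, 111001
[col 1] -00010*, -00101*, -00110*, -01100, -10101*, 0-0010, 0-0101*, 0-1000, 0-1011, 0-1101*, 00-101*, 000-10*, 0001-1, 00011-, 001-00, 00110-, 01-000, 01-101*, 0100-0, 1-0101*, 10-010, 100-10*, 10001-, 1101-1
[col 2] --0101, -00-10, 0--101
Prime implicants: --0101, -00-10, -01100, 0--101, 0-0010, 0-1000, 0-1011, 0001-1, 00011-, 001-00, 00110-, 01-000, 0100-0, 011110, 10-010, 10001-, 1101-1, 111001
PI chart (minterm → PIs covering it):
  2 | -00-10,0-0010
  5 | --0101,0--101,0001-1
  6 | -00-10,00011-
  7 | 0001-1,00011-
  8 | 0-1000,001-00
  11 | 0-1011  (sole → essential)
  12 | -01100,001-00,00110-
  13 | 0--101,00110-
  16 | 01-000,0100-0
  18 | 0-0010,0100-0
  21 | --0101,0--101
  24 | 0-1000,01-000
  27 | 0-1011  (sole → essential)
  29 | 0--101  (sole → essential)
  30 | 011110  (sole → essential)
  34 | -00-10,10-010,10001-
  35 | 10001-  (sole → essential)
  37 | --0101  (sole → essential)
  38 | -00-10  (sole → essential)
  42 | 10-010  (sole → essential)
  44 | -01100  (sole → essential)
  53 | --0101,1101-1
  55 | 1101-1  (sole → essential)
  57 | 111001  (sole → essential)
Essential prime implicants: --0101, -00-10, -01100, 0--101, 0-1011, 011110, 10-010, 10001-, 1101-1, 111001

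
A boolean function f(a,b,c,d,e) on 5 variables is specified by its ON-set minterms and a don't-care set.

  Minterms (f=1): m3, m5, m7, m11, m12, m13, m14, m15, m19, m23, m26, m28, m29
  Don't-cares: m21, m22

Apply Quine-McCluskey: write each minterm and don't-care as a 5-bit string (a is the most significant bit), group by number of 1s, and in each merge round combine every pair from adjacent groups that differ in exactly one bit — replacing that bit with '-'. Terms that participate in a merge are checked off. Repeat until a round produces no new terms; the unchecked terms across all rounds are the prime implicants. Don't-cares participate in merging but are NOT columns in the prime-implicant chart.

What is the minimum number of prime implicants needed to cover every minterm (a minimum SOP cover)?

[col 0] 00011*, 00101*, 00111*, 01011*, 01100*, 01101*, 01110*, 01111*, 10011*, 10101*, 10110*, 10111*, 11010, 11100*, 11101*
[col 1] -0011*, -0101*, -0111*, -1100*, -1101*, 0-011*, 0-101*, 0-111*, 00-11*, 001-1*, 01-11*, 011-0*, 011-1*, 0110-*, 0111-*, 1-101*, 10-11*, 101-1*, 1011-, 1110-*
[col 2] --101, -0-11, -01-1, -110-, 0--11, 0-1-1, 011--
Prime implicants: --101, -0-11, -01-1, -110-, 0--11, 0-1-1, 011--, 1011-, 11010
PI chart (minterm → PIs covering it):
  3 | -0-11,0--11
  5 | --101,-01-1,0-1-1
  7 | -0-11,-01-1,0--11,0-1-1
  11 | 0--11  (sole → essential)
  12 | -110-,011--
  13 | --101,-110-,0-1-1,011--
  14 | 011--  (sole → essential)
  15 | 0--11,0-1-1,011--
  19 | -0-11  (sole → essential)
  23 | -0-11,-01-1,1011-
  26 | 11010  (sole → essential)
  28 | -110-  (sole → essential)
  29 | --101,-110-
Essential prime implicants: -0-11, -110-, 0--11, 011--, 11010
Petrick residual → --101
Minimum SOP uses 6 PIs: cd'e + b'de + bcd' + a'de + a'bc + abc'de'

6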